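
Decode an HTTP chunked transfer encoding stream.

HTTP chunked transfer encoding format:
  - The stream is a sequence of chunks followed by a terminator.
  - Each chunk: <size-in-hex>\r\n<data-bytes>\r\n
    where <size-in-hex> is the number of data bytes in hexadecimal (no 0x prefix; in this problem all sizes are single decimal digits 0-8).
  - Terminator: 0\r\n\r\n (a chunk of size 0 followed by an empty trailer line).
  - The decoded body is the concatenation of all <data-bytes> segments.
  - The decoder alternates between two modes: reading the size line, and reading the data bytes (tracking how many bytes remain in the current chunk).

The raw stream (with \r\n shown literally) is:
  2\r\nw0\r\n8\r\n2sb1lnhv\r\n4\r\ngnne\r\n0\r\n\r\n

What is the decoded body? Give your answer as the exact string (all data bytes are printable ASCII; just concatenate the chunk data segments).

Answer: w02sb1lnhvgnne

Derivation:
Chunk 1: stream[0..1]='2' size=0x2=2, data at stream[3..5]='w0' -> body[0..2], body so far='w0'
Chunk 2: stream[7..8]='8' size=0x8=8, data at stream[10..18]='2sb1lnhv' -> body[2..10], body so far='w02sb1lnhv'
Chunk 3: stream[20..21]='4' size=0x4=4, data at stream[23..27]='gnne' -> body[10..14], body so far='w02sb1lnhvgnne'
Chunk 4: stream[29..30]='0' size=0 (terminator). Final body='w02sb1lnhvgnne' (14 bytes)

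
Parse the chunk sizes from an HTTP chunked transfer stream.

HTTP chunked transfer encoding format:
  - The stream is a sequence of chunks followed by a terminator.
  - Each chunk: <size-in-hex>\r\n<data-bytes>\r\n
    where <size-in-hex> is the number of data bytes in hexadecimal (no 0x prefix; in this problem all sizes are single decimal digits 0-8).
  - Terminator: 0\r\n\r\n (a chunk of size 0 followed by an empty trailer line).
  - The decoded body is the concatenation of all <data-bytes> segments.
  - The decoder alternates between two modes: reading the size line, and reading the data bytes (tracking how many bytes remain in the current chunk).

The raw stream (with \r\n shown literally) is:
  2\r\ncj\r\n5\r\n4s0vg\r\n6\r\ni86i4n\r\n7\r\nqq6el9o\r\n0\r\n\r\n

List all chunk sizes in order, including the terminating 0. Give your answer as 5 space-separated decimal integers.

Chunk 1: stream[0..1]='2' size=0x2=2, data at stream[3..5]='cj' -> body[0..2], body so far='cj'
Chunk 2: stream[7..8]='5' size=0x5=5, data at stream[10..15]='4s0vg' -> body[2..7], body so far='cj4s0vg'
Chunk 3: stream[17..18]='6' size=0x6=6, data at stream[20..26]='i86i4n' -> body[7..13], body so far='cj4s0vgi86i4n'
Chunk 4: stream[28..29]='7' size=0x7=7, data at stream[31..38]='qq6el9o' -> body[13..20], body so far='cj4s0vgi86i4nqq6el9o'
Chunk 5: stream[40..41]='0' size=0 (terminator). Final body='cj4s0vgi86i4nqq6el9o' (20 bytes)

Answer: 2 5 6 7 0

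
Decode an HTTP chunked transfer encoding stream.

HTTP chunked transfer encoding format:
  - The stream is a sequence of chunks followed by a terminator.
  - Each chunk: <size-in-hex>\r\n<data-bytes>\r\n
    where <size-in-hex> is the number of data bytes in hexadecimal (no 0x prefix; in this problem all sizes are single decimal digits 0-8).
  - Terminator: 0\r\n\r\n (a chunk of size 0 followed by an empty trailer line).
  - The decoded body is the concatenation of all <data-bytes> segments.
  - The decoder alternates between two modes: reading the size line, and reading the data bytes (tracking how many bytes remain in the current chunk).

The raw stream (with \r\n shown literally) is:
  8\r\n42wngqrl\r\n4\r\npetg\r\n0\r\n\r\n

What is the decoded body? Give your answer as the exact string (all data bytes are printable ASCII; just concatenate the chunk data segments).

Answer: 42wngqrlpetg

Derivation:
Chunk 1: stream[0..1]='8' size=0x8=8, data at stream[3..11]='42wngqrl' -> body[0..8], body so far='42wngqrl'
Chunk 2: stream[13..14]='4' size=0x4=4, data at stream[16..20]='petg' -> body[8..12], body so far='42wngqrlpetg'
Chunk 3: stream[22..23]='0' size=0 (terminator). Final body='42wngqrlpetg' (12 bytes)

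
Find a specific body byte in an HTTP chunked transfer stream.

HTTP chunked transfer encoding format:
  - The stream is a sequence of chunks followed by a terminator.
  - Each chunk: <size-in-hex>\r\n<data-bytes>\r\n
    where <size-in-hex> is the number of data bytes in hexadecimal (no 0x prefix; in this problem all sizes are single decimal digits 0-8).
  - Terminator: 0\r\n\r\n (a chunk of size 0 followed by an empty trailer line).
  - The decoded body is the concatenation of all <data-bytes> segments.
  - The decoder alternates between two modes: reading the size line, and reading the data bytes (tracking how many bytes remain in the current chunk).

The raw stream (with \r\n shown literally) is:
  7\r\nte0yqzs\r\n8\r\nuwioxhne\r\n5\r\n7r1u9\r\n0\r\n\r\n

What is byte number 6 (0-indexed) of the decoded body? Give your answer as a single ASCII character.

Chunk 1: stream[0..1]='7' size=0x7=7, data at stream[3..10]='te0yqzs' -> body[0..7], body so far='te0yqzs'
Chunk 2: stream[12..13]='8' size=0x8=8, data at stream[15..23]='uwioxhne' -> body[7..15], body so far='te0yqzsuwioxhne'
Chunk 3: stream[25..26]='5' size=0x5=5, data at stream[28..33]='7r1u9' -> body[15..20], body so far='te0yqzsuwioxhne7r1u9'
Chunk 4: stream[35..36]='0' size=0 (terminator). Final body='te0yqzsuwioxhne7r1u9' (20 bytes)
Body byte 6 = 's'

Answer: s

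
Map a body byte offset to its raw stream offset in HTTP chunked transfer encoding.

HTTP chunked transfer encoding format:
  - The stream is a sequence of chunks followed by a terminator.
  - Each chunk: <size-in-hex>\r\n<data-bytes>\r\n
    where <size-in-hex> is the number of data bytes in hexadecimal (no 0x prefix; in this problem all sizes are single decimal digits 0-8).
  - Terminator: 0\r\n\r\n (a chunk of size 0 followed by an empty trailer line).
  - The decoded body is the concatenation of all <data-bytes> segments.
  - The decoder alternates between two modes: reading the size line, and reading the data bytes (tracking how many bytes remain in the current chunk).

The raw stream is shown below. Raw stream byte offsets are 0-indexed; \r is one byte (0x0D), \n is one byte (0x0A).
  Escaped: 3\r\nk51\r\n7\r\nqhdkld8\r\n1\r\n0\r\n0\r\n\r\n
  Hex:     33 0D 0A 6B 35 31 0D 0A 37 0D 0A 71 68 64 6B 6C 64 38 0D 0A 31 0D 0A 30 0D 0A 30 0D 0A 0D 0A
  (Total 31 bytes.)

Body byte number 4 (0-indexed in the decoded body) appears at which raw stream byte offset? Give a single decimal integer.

Answer: 12

Derivation:
Chunk 1: stream[0..1]='3' size=0x3=3, data at stream[3..6]='k51' -> body[0..3], body so far='k51'
Chunk 2: stream[8..9]='7' size=0x7=7, data at stream[11..18]='qhdkld8' -> body[3..10], body so far='k51qhdkld8'
Chunk 3: stream[20..21]='1' size=0x1=1, data at stream[23..24]='0' -> body[10..11], body so far='k51qhdkld80'
Chunk 4: stream[26..27]='0' size=0 (terminator). Final body='k51qhdkld80' (11 bytes)
Body byte 4 at stream offset 12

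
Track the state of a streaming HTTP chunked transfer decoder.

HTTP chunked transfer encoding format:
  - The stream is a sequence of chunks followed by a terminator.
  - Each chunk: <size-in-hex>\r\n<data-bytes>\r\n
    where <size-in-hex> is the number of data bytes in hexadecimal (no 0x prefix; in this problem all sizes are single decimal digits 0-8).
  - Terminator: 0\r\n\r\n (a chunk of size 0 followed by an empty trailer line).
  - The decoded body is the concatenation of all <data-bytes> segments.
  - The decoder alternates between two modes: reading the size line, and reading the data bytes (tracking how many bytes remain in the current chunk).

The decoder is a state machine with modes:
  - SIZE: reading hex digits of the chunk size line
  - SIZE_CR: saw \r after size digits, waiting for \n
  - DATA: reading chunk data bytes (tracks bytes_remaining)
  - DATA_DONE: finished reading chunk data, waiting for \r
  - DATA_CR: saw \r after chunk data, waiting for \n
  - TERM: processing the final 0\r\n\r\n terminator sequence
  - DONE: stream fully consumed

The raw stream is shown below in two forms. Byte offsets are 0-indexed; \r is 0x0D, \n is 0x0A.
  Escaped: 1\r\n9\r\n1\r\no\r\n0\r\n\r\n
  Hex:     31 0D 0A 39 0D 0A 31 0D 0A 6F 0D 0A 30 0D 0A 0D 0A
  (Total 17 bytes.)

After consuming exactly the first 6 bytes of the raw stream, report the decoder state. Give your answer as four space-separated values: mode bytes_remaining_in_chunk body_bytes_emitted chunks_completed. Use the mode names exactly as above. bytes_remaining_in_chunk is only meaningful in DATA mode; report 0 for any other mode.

Byte 0 = '1': mode=SIZE remaining=0 emitted=0 chunks_done=0
Byte 1 = 0x0D: mode=SIZE_CR remaining=0 emitted=0 chunks_done=0
Byte 2 = 0x0A: mode=DATA remaining=1 emitted=0 chunks_done=0
Byte 3 = '9': mode=DATA_DONE remaining=0 emitted=1 chunks_done=0
Byte 4 = 0x0D: mode=DATA_CR remaining=0 emitted=1 chunks_done=0
Byte 5 = 0x0A: mode=SIZE remaining=0 emitted=1 chunks_done=1

Answer: SIZE 0 1 1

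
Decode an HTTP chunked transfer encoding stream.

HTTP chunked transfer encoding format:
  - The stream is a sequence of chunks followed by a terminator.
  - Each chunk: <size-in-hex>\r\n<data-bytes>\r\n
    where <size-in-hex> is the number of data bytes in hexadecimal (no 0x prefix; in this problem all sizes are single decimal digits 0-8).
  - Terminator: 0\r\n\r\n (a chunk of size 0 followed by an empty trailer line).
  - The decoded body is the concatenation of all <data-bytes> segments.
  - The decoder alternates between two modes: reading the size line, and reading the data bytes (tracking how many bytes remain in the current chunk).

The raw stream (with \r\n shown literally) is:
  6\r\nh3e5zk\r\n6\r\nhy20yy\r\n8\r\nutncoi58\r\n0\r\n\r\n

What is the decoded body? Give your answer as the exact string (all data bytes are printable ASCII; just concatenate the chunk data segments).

Answer: h3e5zkhy20yyutncoi58

Derivation:
Chunk 1: stream[0..1]='6' size=0x6=6, data at stream[3..9]='h3e5zk' -> body[0..6], body so far='h3e5zk'
Chunk 2: stream[11..12]='6' size=0x6=6, data at stream[14..20]='hy20yy' -> body[6..12], body so far='h3e5zkhy20yy'
Chunk 3: stream[22..23]='8' size=0x8=8, data at stream[25..33]='utncoi58' -> body[12..20], body so far='h3e5zkhy20yyutncoi58'
Chunk 4: stream[35..36]='0' size=0 (terminator). Final body='h3e5zkhy20yyutncoi58' (20 bytes)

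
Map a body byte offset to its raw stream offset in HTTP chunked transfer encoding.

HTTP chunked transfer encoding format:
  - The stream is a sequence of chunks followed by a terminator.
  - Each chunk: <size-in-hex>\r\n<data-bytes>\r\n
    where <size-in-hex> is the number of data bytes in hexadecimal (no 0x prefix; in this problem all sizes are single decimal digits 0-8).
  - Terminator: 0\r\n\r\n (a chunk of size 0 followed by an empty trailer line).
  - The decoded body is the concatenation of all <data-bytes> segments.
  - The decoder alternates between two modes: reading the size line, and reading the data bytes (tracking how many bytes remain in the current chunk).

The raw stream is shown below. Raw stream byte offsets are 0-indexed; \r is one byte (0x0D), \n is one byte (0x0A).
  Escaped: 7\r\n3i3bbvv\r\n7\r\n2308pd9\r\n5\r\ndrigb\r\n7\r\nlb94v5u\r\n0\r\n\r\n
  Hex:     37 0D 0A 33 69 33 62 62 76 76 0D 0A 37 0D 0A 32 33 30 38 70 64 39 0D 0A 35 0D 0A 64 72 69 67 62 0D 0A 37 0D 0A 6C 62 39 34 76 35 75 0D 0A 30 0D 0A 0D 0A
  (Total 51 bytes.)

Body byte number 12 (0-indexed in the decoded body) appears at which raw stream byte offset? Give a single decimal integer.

Chunk 1: stream[0..1]='7' size=0x7=7, data at stream[3..10]='3i3bbvv' -> body[0..7], body so far='3i3bbvv'
Chunk 2: stream[12..13]='7' size=0x7=7, data at stream[15..22]='2308pd9' -> body[7..14], body so far='3i3bbvv2308pd9'
Chunk 3: stream[24..25]='5' size=0x5=5, data at stream[27..32]='drigb' -> body[14..19], body so far='3i3bbvv2308pd9drigb'
Chunk 4: stream[34..35]='7' size=0x7=7, data at stream[37..44]='lb94v5u' -> body[19..26], body so far='3i3bbvv2308pd9drigblb94v5u'
Chunk 5: stream[46..47]='0' size=0 (terminator). Final body='3i3bbvv2308pd9drigblb94v5u' (26 bytes)
Body byte 12 at stream offset 20

Answer: 20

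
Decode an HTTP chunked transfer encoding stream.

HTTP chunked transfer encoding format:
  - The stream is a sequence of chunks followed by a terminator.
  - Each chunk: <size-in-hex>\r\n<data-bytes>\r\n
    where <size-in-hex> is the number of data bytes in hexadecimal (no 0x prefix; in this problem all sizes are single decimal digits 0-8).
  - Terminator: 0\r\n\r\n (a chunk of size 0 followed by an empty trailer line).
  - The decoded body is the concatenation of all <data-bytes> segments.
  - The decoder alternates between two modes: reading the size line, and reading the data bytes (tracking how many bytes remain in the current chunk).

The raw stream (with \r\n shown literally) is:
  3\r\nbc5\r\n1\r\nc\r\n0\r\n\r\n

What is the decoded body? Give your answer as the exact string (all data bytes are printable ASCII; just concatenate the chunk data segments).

Answer: bc5c

Derivation:
Chunk 1: stream[0..1]='3' size=0x3=3, data at stream[3..6]='bc5' -> body[0..3], body so far='bc5'
Chunk 2: stream[8..9]='1' size=0x1=1, data at stream[11..12]='c' -> body[3..4], body so far='bc5c'
Chunk 3: stream[14..15]='0' size=0 (terminator). Final body='bc5c' (4 bytes)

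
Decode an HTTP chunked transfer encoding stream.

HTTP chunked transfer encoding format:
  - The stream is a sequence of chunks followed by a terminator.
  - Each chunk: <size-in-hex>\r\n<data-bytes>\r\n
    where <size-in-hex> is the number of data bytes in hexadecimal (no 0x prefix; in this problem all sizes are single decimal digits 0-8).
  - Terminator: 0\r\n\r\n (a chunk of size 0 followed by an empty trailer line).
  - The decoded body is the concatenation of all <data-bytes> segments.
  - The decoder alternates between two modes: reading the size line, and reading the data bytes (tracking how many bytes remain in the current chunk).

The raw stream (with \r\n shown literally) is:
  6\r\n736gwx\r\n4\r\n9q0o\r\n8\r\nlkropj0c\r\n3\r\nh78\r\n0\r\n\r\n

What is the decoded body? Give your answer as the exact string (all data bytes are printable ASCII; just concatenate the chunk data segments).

Answer: 736gwx9q0olkropj0ch78

Derivation:
Chunk 1: stream[0..1]='6' size=0x6=6, data at stream[3..9]='736gwx' -> body[0..6], body so far='736gwx'
Chunk 2: stream[11..12]='4' size=0x4=4, data at stream[14..18]='9q0o' -> body[6..10], body so far='736gwx9q0o'
Chunk 3: stream[20..21]='8' size=0x8=8, data at stream[23..31]='lkropj0c' -> body[10..18], body so far='736gwx9q0olkropj0c'
Chunk 4: stream[33..34]='3' size=0x3=3, data at stream[36..39]='h78' -> body[18..21], body so far='736gwx9q0olkropj0ch78'
Chunk 5: stream[41..42]='0' size=0 (terminator). Final body='736gwx9q0olkropj0ch78' (21 bytes)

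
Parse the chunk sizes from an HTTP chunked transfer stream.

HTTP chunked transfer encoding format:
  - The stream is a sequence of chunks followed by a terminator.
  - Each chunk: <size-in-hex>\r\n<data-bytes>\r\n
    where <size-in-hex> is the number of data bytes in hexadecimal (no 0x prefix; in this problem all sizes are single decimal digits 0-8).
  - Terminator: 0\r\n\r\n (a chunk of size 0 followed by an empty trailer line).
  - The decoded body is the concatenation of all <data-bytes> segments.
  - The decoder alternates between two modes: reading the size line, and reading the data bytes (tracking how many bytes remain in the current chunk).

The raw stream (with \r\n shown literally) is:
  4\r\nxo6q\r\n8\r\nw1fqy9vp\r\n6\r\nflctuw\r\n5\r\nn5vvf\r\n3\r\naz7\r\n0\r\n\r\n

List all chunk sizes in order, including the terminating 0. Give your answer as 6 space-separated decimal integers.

Answer: 4 8 6 5 3 0

Derivation:
Chunk 1: stream[0..1]='4' size=0x4=4, data at stream[3..7]='xo6q' -> body[0..4], body so far='xo6q'
Chunk 2: stream[9..10]='8' size=0x8=8, data at stream[12..20]='w1fqy9vp' -> body[4..12], body so far='xo6qw1fqy9vp'
Chunk 3: stream[22..23]='6' size=0x6=6, data at stream[25..31]='flctuw' -> body[12..18], body so far='xo6qw1fqy9vpflctuw'
Chunk 4: stream[33..34]='5' size=0x5=5, data at stream[36..41]='n5vvf' -> body[18..23], body so far='xo6qw1fqy9vpflctuwn5vvf'
Chunk 5: stream[43..44]='3' size=0x3=3, data at stream[46..49]='az7' -> body[23..26], body so far='xo6qw1fqy9vpflctuwn5vvfaz7'
Chunk 6: stream[51..52]='0' size=0 (terminator). Final body='xo6qw1fqy9vpflctuwn5vvfaz7' (26 bytes)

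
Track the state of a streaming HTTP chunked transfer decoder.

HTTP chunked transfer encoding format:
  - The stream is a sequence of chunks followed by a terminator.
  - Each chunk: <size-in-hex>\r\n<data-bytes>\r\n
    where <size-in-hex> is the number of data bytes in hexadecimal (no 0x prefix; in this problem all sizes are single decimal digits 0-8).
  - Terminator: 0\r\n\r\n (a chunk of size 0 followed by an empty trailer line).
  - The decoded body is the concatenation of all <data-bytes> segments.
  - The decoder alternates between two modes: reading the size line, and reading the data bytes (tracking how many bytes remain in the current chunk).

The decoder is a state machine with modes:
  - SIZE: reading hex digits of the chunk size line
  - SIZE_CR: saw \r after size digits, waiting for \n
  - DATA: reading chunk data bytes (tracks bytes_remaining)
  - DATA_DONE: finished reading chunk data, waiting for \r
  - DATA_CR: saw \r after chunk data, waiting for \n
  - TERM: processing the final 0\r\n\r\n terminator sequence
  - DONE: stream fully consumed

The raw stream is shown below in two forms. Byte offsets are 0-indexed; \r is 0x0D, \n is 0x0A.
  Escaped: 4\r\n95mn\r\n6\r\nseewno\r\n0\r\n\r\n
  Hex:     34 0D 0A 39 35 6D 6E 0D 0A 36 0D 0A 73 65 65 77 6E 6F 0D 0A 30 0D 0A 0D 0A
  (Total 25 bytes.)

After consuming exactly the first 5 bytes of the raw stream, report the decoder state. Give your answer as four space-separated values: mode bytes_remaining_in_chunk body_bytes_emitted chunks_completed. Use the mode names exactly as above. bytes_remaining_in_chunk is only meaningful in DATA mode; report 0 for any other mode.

Answer: DATA 2 2 0

Derivation:
Byte 0 = '4': mode=SIZE remaining=0 emitted=0 chunks_done=0
Byte 1 = 0x0D: mode=SIZE_CR remaining=0 emitted=0 chunks_done=0
Byte 2 = 0x0A: mode=DATA remaining=4 emitted=0 chunks_done=0
Byte 3 = '9': mode=DATA remaining=3 emitted=1 chunks_done=0
Byte 4 = '5': mode=DATA remaining=2 emitted=2 chunks_done=0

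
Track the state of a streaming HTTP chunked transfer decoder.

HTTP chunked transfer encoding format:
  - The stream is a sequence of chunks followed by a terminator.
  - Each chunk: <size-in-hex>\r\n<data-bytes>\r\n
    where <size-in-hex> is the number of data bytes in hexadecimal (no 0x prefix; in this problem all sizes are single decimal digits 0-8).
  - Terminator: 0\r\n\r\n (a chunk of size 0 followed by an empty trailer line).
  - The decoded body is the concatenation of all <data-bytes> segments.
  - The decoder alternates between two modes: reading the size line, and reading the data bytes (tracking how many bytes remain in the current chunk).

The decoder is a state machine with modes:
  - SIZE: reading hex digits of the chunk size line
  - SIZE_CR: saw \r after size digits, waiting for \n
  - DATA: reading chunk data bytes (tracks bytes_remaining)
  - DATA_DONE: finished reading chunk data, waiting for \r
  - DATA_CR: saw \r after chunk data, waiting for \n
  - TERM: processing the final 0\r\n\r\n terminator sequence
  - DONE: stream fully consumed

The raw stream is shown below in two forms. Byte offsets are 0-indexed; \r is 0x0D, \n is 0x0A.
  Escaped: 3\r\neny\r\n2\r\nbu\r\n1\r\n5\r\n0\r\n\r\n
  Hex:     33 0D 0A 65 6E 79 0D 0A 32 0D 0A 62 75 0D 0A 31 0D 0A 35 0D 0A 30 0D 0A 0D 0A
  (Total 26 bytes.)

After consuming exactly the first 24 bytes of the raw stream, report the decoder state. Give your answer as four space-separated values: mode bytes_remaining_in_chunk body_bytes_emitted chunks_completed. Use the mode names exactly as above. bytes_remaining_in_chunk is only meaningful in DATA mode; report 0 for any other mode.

Answer: TERM 0 6 3

Derivation:
Byte 0 = '3': mode=SIZE remaining=0 emitted=0 chunks_done=0
Byte 1 = 0x0D: mode=SIZE_CR remaining=0 emitted=0 chunks_done=0
Byte 2 = 0x0A: mode=DATA remaining=3 emitted=0 chunks_done=0
Byte 3 = 'e': mode=DATA remaining=2 emitted=1 chunks_done=0
Byte 4 = 'n': mode=DATA remaining=1 emitted=2 chunks_done=0
Byte 5 = 'y': mode=DATA_DONE remaining=0 emitted=3 chunks_done=0
Byte 6 = 0x0D: mode=DATA_CR remaining=0 emitted=3 chunks_done=0
Byte 7 = 0x0A: mode=SIZE remaining=0 emitted=3 chunks_done=1
Byte 8 = '2': mode=SIZE remaining=0 emitted=3 chunks_done=1
Byte 9 = 0x0D: mode=SIZE_CR remaining=0 emitted=3 chunks_done=1
Byte 10 = 0x0A: mode=DATA remaining=2 emitted=3 chunks_done=1
Byte 11 = 'b': mode=DATA remaining=1 emitted=4 chunks_done=1
Byte 12 = 'u': mode=DATA_DONE remaining=0 emitted=5 chunks_done=1
Byte 13 = 0x0D: mode=DATA_CR remaining=0 emitted=5 chunks_done=1
Byte 14 = 0x0A: mode=SIZE remaining=0 emitted=5 chunks_done=2
Byte 15 = '1': mode=SIZE remaining=0 emitted=5 chunks_done=2
Byte 16 = 0x0D: mode=SIZE_CR remaining=0 emitted=5 chunks_done=2
Byte 17 = 0x0A: mode=DATA remaining=1 emitted=5 chunks_done=2
Byte 18 = '5': mode=DATA_DONE remaining=0 emitted=6 chunks_done=2
Byte 19 = 0x0D: mode=DATA_CR remaining=0 emitted=6 chunks_done=2
Byte 20 = 0x0A: mode=SIZE remaining=0 emitted=6 chunks_done=3
Byte 21 = '0': mode=SIZE remaining=0 emitted=6 chunks_done=3
Byte 22 = 0x0D: mode=SIZE_CR remaining=0 emitted=6 chunks_done=3
Byte 23 = 0x0A: mode=TERM remaining=0 emitted=6 chunks_done=3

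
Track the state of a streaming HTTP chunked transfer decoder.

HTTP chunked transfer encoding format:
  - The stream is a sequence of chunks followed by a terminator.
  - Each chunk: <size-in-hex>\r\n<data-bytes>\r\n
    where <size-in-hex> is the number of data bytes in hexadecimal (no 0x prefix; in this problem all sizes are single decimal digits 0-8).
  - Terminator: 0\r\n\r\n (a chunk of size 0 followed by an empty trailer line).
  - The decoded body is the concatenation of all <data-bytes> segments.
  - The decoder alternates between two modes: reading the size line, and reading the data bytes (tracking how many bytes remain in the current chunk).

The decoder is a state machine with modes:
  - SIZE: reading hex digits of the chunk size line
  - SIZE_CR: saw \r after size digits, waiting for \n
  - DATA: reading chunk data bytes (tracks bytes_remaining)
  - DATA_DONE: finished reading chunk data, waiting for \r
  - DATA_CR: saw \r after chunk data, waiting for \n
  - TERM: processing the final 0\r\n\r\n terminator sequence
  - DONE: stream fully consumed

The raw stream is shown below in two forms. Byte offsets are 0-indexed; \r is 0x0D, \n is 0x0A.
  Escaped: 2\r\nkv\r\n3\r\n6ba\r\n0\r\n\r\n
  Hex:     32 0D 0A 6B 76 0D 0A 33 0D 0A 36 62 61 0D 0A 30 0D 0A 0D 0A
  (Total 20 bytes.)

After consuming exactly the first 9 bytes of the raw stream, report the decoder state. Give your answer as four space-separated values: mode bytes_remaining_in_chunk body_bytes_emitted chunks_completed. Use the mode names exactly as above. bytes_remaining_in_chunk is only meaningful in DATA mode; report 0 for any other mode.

Byte 0 = '2': mode=SIZE remaining=0 emitted=0 chunks_done=0
Byte 1 = 0x0D: mode=SIZE_CR remaining=0 emitted=0 chunks_done=0
Byte 2 = 0x0A: mode=DATA remaining=2 emitted=0 chunks_done=0
Byte 3 = 'k': mode=DATA remaining=1 emitted=1 chunks_done=0
Byte 4 = 'v': mode=DATA_DONE remaining=0 emitted=2 chunks_done=0
Byte 5 = 0x0D: mode=DATA_CR remaining=0 emitted=2 chunks_done=0
Byte 6 = 0x0A: mode=SIZE remaining=0 emitted=2 chunks_done=1
Byte 7 = '3': mode=SIZE remaining=0 emitted=2 chunks_done=1
Byte 8 = 0x0D: mode=SIZE_CR remaining=0 emitted=2 chunks_done=1

Answer: SIZE_CR 0 2 1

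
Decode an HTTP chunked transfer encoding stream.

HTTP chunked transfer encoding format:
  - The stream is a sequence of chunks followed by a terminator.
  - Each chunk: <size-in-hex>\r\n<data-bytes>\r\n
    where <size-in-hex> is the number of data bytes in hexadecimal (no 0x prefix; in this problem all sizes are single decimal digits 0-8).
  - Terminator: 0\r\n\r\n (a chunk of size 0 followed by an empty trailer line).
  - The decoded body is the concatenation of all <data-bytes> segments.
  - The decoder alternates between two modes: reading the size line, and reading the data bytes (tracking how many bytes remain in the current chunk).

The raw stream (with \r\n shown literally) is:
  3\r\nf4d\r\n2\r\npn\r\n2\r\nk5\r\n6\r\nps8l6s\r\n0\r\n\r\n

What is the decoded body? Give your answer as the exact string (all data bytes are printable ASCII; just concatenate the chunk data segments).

Chunk 1: stream[0..1]='3' size=0x3=3, data at stream[3..6]='f4d' -> body[0..3], body so far='f4d'
Chunk 2: stream[8..9]='2' size=0x2=2, data at stream[11..13]='pn' -> body[3..5], body so far='f4dpn'
Chunk 3: stream[15..16]='2' size=0x2=2, data at stream[18..20]='k5' -> body[5..7], body so far='f4dpnk5'
Chunk 4: stream[22..23]='6' size=0x6=6, data at stream[25..31]='ps8l6s' -> body[7..13], body so far='f4dpnk5ps8l6s'
Chunk 5: stream[33..34]='0' size=0 (terminator). Final body='f4dpnk5ps8l6s' (13 bytes)

Answer: f4dpnk5ps8l6s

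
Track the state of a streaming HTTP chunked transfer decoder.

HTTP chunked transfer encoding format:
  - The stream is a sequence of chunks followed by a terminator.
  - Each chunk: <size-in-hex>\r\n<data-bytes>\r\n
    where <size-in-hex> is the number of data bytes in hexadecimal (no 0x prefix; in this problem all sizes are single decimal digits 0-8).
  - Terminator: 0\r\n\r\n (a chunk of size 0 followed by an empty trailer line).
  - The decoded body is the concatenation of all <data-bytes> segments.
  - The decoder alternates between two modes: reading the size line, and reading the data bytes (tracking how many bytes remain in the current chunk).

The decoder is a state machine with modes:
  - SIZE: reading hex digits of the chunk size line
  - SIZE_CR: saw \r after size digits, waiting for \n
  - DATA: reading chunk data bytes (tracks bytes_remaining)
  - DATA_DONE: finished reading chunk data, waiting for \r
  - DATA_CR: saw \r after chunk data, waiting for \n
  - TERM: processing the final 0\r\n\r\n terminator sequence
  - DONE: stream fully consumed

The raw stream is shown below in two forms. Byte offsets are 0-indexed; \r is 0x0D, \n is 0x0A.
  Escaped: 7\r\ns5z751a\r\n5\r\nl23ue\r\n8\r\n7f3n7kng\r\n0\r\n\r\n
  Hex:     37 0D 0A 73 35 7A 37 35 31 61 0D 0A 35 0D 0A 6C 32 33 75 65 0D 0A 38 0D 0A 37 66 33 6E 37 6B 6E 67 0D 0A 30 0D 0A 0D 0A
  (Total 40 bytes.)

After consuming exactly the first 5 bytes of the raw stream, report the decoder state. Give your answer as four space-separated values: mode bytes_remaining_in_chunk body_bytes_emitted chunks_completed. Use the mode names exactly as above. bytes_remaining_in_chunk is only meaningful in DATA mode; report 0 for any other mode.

Answer: DATA 5 2 0

Derivation:
Byte 0 = '7': mode=SIZE remaining=0 emitted=0 chunks_done=0
Byte 1 = 0x0D: mode=SIZE_CR remaining=0 emitted=0 chunks_done=0
Byte 2 = 0x0A: mode=DATA remaining=7 emitted=0 chunks_done=0
Byte 3 = 's': mode=DATA remaining=6 emitted=1 chunks_done=0
Byte 4 = '5': mode=DATA remaining=5 emitted=2 chunks_done=0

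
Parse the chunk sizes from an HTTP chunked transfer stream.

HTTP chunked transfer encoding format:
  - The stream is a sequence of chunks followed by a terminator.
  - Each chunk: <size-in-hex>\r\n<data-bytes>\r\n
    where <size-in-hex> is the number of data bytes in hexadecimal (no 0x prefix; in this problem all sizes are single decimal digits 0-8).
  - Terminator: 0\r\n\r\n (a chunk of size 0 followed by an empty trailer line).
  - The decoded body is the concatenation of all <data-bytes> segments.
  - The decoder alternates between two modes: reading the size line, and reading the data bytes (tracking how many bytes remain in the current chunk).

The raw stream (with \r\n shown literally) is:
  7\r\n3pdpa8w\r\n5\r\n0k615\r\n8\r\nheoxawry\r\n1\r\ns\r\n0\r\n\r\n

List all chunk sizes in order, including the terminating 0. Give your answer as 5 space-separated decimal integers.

Answer: 7 5 8 1 0

Derivation:
Chunk 1: stream[0..1]='7' size=0x7=7, data at stream[3..10]='3pdpa8w' -> body[0..7], body so far='3pdpa8w'
Chunk 2: stream[12..13]='5' size=0x5=5, data at stream[15..20]='0k615' -> body[7..12], body so far='3pdpa8w0k615'
Chunk 3: stream[22..23]='8' size=0x8=8, data at stream[25..33]='heoxawry' -> body[12..20], body so far='3pdpa8w0k615heoxawry'
Chunk 4: stream[35..36]='1' size=0x1=1, data at stream[38..39]='s' -> body[20..21], body so far='3pdpa8w0k615heoxawrys'
Chunk 5: stream[41..42]='0' size=0 (terminator). Final body='3pdpa8w0k615heoxawrys' (21 bytes)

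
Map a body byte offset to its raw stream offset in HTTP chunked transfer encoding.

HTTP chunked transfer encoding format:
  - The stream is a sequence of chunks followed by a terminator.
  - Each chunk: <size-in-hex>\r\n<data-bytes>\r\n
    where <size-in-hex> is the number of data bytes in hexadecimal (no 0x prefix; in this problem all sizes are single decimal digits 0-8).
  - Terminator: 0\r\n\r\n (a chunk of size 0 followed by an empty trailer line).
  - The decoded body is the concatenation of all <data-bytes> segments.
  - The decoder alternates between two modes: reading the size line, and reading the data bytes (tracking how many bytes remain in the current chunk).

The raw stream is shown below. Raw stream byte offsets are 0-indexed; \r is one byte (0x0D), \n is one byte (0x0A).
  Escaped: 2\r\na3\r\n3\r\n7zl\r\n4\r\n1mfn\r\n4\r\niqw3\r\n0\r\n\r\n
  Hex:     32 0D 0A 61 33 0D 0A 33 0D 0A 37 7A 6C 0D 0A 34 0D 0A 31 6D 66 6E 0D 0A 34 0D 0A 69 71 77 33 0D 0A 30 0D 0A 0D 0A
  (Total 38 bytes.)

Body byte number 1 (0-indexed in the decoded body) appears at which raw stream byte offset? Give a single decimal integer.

Chunk 1: stream[0..1]='2' size=0x2=2, data at stream[3..5]='a3' -> body[0..2], body so far='a3'
Chunk 2: stream[7..8]='3' size=0x3=3, data at stream[10..13]='7zl' -> body[2..5], body so far='a37zl'
Chunk 3: stream[15..16]='4' size=0x4=4, data at stream[18..22]='1mfn' -> body[5..9], body so far='a37zl1mfn'
Chunk 4: stream[24..25]='4' size=0x4=4, data at stream[27..31]='iqw3' -> body[9..13], body so far='a37zl1mfniqw3'
Chunk 5: stream[33..34]='0' size=0 (terminator). Final body='a37zl1mfniqw3' (13 bytes)
Body byte 1 at stream offset 4

Answer: 4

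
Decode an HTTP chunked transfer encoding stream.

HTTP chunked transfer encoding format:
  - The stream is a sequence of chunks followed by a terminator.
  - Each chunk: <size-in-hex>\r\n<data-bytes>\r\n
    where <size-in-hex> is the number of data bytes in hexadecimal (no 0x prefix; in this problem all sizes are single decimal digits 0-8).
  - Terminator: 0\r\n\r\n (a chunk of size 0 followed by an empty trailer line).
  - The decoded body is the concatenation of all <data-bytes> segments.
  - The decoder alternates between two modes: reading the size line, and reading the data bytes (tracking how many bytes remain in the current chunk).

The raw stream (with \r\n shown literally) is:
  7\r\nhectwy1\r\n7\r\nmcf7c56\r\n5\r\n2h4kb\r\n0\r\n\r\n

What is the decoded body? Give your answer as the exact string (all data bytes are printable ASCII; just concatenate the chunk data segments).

Answer: hectwy1mcf7c562h4kb

Derivation:
Chunk 1: stream[0..1]='7' size=0x7=7, data at stream[3..10]='hectwy1' -> body[0..7], body so far='hectwy1'
Chunk 2: stream[12..13]='7' size=0x7=7, data at stream[15..22]='mcf7c56' -> body[7..14], body so far='hectwy1mcf7c56'
Chunk 3: stream[24..25]='5' size=0x5=5, data at stream[27..32]='2h4kb' -> body[14..19], body so far='hectwy1mcf7c562h4kb'
Chunk 4: stream[34..35]='0' size=0 (terminator). Final body='hectwy1mcf7c562h4kb' (19 bytes)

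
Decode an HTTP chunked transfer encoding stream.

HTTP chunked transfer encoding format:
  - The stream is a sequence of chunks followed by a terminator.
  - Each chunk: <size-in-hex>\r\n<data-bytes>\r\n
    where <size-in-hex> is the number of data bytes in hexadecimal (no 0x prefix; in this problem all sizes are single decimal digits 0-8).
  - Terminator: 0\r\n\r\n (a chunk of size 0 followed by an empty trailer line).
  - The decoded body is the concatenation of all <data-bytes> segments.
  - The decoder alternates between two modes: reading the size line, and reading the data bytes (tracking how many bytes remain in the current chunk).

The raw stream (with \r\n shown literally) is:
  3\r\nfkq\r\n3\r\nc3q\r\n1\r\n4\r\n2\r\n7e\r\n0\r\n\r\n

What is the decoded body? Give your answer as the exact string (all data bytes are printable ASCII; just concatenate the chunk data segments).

Chunk 1: stream[0..1]='3' size=0x3=3, data at stream[3..6]='fkq' -> body[0..3], body so far='fkq'
Chunk 2: stream[8..9]='3' size=0x3=3, data at stream[11..14]='c3q' -> body[3..6], body so far='fkqc3q'
Chunk 3: stream[16..17]='1' size=0x1=1, data at stream[19..20]='4' -> body[6..7], body so far='fkqc3q4'
Chunk 4: stream[22..23]='2' size=0x2=2, data at stream[25..27]='7e' -> body[7..9], body so far='fkqc3q47e'
Chunk 5: stream[29..30]='0' size=0 (terminator). Final body='fkqc3q47e' (9 bytes)

Answer: fkqc3q47e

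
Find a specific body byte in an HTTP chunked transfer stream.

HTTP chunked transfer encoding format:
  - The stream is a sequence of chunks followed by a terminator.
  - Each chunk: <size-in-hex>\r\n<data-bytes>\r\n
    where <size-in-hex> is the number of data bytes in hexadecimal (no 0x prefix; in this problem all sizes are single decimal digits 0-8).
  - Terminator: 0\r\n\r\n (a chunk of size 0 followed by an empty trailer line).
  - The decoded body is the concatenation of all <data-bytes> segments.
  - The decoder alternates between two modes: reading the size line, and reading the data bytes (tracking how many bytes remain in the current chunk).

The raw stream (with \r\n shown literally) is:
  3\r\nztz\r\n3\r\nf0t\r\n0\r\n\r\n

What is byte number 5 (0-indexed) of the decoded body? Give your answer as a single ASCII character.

Answer: t

Derivation:
Chunk 1: stream[0..1]='3' size=0x3=3, data at stream[3..6]='ztz' -> body[0..3], body so far='ztz'
Chunk 2: stream[8..9]='3' size=0x3=3, data at stream[11..14]='f0t' -> body[3..6], body so far='ztzf0t'
Chunk 3: stream[16..17]='0' size=0 (terminator). Final body='ztzf0t' (6 bytes)
Body byte 5 = 't'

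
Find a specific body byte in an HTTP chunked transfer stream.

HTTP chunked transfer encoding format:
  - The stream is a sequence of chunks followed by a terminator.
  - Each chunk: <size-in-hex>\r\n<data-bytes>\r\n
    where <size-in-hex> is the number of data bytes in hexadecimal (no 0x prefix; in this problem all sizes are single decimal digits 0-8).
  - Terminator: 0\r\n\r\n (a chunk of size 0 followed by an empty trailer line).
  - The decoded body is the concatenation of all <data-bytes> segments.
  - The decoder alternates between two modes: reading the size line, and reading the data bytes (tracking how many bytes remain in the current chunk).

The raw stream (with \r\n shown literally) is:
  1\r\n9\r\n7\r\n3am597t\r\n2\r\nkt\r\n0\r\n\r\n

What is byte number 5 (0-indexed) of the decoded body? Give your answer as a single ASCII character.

Answer: 9

Derivation:
Chunk 1: stream[0..1]='1' size=0x1=1, data at stream[3..4]='9' -> body[0..1], body so far='9'
Chunk 2: stream[6..7]='7' size=0x7=7, data at stream[9..16]='3am597t' -> body[1..8], body so far='93am597t'
Chunk 3: stream[18..19]='2' size=0x2=2, data at stream[21..23]='kt' -> body[8..10], body so far='93am597tkt'
Chunk 4: stream[25..26]='0' size=0 (terminator). Final body='93am597tkt' (10 bytes)
Body byte 5 = '9'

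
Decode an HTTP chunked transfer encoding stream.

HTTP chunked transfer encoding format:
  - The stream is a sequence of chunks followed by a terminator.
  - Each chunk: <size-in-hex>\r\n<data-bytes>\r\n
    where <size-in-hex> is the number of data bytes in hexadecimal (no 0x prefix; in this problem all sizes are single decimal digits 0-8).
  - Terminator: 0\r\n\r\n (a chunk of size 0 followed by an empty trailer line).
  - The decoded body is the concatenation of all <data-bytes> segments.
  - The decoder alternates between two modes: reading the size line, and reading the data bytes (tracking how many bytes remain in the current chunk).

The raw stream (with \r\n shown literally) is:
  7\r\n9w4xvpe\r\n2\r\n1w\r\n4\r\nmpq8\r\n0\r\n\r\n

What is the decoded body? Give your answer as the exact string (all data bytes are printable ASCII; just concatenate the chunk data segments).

Answer: 9w4xvpe1wmpq8

Derivation:
Chunk 1: stream[0..1]='7' size=0x7=7, data at stream[3..10]='9w4xvpe' -> body[0..7], body so far='9w4xvpe'
Chunk 2: stream[12..13]='2' size=0x2=2, data at stream[15..17]='1w' -> body[7..9], body so far='9w4xvpe1w'
Chunk 3: stream[19..20]='4' size=0x4=4, data at stream[22..26]='mpq8' -> body[9..13], body so far='9w4xvpe1wmpq8'
Chunk 4: stream[28..29]='0' size=0 (terminator). Final body='9w4xvpe1wmpq8' (13 bytes)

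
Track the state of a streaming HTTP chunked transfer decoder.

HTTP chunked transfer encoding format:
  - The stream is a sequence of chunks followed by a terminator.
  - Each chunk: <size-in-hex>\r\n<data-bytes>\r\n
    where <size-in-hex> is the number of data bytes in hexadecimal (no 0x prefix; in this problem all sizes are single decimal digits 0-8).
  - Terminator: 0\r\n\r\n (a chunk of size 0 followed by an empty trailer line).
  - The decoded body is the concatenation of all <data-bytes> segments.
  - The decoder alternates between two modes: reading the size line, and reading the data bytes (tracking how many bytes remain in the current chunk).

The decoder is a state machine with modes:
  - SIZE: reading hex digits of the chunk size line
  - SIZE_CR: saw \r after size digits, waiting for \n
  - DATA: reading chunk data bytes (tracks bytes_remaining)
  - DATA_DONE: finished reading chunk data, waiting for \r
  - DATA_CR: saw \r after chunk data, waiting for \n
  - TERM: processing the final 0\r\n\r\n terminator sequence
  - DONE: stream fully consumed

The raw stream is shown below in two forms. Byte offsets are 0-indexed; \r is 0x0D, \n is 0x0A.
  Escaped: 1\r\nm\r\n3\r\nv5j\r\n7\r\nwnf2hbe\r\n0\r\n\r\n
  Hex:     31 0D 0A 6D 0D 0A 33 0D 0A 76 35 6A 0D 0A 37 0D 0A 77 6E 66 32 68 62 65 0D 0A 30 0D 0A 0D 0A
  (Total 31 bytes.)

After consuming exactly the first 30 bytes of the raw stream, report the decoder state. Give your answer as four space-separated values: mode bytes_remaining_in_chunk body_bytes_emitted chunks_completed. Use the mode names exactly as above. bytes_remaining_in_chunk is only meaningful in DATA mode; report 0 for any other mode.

Answer: TERM 0 11 3

Derivation:
Byte 0 = '1': mode=SIZE remaining=0 emitted=0 chunks_done=0
Byte 1 = 0x0D: mode=SIZE_CR remaining=0 emitted=0 chunks_done=0
Byte 2 = 0x0A: mode=DATA remaining=1 emitted=0 chunks_done=0
Byte 3 = 'm': mode=DATA_DONE remaining=0 emitted=1 chunks_done=0
Byte 4 = 0x0D: mode=DATA_CR remaining=0 emitted=1 chunks_done=0
Byte 5 = 0x0A: mode=SIZE remaining=0 emitted=1 chunks_done=1
Byte 6 = '3': mode=SIZE remaining=0 emitted=1 chunks_done=1
Byte 7 = 0x0D: mode=SIZE_CR remaining=0 emitted=1 chunks_done=1
Byte 8 = 0x0A: mode=DATA remaining=3 emitted=1 chunks_done=1
Byte 9 = 'v': mode=DATA remaining=2 emitted=2 chunks_done=1
Byte 10 = '5': mode=DATA remaining=1 emitted=3 chunks_done=1
Byte 11 = 'j': mode=DATA_DONE remaining=0 emitted=4 chunks_done=1
Byte 12 = 0x0D: mode=DATA_CR remaining=0 emitted=4 chunks_done=1
Byte 13 = 0x0A: mode=SIZE remaining=0 emitted=4 chunks_done=2
Byte 14 = '7': mode=SIZE remaining=0 emitted=4 chunks_done=2
Byte 15 = 0x0D: mode=SIZE_CR remaining=0 emitted=4 chunks_done=2
Byte 16 = 0x0A: mode=DATA remaining=7 emitted=4 chunks_done=2
Byte 17 = 'w': mode=DATA remaining=6 emitted=5 chunks_done=2
Byte 18 = 'n': mode=DATA remaining=5 emitted=6 chunks_done=2
Byte 19 = 'f': mode=DATA remaining=4 emitted=7 chunks_done=2
Byte 20 = '2': mode=DATA remaining=3 emitted=8 chunks_done=2
Byte 21 = 'h': mode=DATA remaining=2 emitted=9 chunks_done=2
Byte 22 = 'b': mode=DATA remaining=1 emitted=10 chunks_done=2
Byte 23 = 'e': mode=DATA_DONE remaining=0 emitted=11 chunks_done=2
Byte 24 = 0x0D: mode=DATA_CR remaining=0 emitted=11 chunks_done=2
Byte 25 = 0x0A: mode=SIZE remaining=0 emitted=11 chunks_done=3
Byte 26 = '0': mode=SIZE remaining=0 emitted=11 chunks_done=3
Byte 27 = 0x0D: mode=SIZE_CR remaining=0 emitted=11 chunks_done=3
Byte 28 = 0x0A: mode=TERM remaining=0 emitted=11 chunks_done=3
Byte 29 = 0x0D: mode=TERM remaining=0 emitted=11 chunks_done=3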